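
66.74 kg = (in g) 6.674e+04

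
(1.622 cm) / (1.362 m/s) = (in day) 1.378e-07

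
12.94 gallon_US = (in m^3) 0.04898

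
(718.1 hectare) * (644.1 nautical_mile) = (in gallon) 2.263e+15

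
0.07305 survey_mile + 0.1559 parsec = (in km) 4.811e+12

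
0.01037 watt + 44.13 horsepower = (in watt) 3.291e+04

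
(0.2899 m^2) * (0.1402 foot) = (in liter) 12.39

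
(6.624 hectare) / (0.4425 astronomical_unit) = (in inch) 3.94e-05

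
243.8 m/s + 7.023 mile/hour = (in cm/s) 2.469e+04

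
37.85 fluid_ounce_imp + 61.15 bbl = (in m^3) 9.723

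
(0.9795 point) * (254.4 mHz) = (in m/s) 8.791e-05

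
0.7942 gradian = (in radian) 0.01248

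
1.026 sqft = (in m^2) 0.09532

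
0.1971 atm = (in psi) 2.897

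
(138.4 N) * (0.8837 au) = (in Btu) 1.734e+10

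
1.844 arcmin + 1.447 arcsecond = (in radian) 0.0005434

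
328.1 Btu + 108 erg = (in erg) 3.462e+12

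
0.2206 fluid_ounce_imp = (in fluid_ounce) 0.2119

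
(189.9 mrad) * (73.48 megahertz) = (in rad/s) 1.395e+07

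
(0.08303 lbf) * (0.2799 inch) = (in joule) 0.002626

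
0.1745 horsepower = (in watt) 130.1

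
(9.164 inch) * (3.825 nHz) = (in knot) 1.731e-09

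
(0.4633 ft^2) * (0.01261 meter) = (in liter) 0.5428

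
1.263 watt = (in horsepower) 0.001694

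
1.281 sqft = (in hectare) 1.19e-05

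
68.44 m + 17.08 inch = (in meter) 68.87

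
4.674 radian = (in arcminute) 1.607e+04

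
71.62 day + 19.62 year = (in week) 1033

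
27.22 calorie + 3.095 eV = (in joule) 113.9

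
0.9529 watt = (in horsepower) 0.001278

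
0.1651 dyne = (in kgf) 1.684e-07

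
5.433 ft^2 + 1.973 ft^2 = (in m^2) 0.688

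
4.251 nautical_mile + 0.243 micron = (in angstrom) 7.873e+13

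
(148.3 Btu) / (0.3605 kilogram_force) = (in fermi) 4.426e+19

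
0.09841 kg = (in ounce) 3.471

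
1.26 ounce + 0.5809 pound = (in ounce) 10.55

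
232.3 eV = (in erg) 3.722e-10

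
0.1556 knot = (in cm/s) 8.005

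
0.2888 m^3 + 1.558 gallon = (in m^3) 0.2947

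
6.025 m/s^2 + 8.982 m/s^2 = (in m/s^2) 15.01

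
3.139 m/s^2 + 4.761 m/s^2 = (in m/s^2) 7.9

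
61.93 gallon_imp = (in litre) 281.5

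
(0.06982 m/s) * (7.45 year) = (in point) 4.65e+10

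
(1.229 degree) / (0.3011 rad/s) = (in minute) 0.001187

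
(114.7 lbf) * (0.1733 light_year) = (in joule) 8.365e+17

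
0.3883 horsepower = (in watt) 289.6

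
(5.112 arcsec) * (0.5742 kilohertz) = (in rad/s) 0.01423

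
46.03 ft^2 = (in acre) 0.001057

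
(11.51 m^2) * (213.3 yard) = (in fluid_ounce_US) 7.591e+07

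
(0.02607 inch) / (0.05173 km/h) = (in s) 0.04608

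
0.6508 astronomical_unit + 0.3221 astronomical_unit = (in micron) 1.455e+17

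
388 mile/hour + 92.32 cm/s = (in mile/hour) 390.1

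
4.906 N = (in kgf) 0.5003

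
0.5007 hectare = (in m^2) 5007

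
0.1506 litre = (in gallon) 0.03978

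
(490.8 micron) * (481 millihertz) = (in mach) 6.933e-07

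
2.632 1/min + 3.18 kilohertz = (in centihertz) 3.18e+05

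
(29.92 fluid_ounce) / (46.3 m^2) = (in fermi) 1.911e+10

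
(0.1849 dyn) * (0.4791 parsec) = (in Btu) 2.591e+07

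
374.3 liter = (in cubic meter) 0.3743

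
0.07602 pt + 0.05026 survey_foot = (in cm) 1.535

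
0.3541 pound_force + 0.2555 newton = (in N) 1.831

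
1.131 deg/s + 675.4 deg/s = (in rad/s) 11.81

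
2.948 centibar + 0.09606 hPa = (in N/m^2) 2958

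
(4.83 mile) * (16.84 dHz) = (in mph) 2.928e+04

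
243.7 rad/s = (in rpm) 2327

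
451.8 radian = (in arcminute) 1.553e+06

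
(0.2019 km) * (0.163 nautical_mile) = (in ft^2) 6.56e+05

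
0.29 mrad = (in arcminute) 0.9969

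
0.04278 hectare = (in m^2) 427.8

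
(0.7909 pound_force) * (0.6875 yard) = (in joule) 2.212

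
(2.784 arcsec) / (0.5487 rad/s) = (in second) 2.46e-05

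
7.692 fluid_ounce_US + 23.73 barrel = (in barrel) 23.73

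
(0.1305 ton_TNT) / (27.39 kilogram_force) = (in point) 5.762e+09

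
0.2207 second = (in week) 3.649e-07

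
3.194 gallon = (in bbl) 0.07605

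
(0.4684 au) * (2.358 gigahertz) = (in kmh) 5.948e+20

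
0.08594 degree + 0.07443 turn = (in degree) 26.88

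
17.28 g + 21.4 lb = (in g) 9724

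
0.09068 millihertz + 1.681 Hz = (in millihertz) 1681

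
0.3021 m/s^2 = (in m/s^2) 0.3021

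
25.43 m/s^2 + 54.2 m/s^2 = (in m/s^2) 79.63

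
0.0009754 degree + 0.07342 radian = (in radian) 0.07344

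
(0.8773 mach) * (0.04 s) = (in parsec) 3.872e-16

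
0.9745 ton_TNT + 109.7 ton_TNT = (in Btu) 4.389e+08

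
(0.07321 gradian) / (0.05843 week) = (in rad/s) 3.254e-08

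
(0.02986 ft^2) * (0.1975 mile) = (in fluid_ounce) 2.981e+04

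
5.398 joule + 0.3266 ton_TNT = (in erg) 1.366e+16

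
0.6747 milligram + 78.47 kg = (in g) 7.847e+04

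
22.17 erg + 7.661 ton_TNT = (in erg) 3.205e+17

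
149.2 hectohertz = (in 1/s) 1.492e+04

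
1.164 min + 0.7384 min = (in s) 114.1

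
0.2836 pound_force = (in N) 1.262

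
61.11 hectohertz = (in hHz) 61.11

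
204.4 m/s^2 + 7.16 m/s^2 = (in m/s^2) 211.6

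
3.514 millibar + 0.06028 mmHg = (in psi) 0.05213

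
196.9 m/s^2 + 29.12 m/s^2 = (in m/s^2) 226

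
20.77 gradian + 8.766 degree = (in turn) 0.07627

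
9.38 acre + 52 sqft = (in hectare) 3.796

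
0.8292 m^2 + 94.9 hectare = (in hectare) 94.9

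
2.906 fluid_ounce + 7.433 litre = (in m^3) 0.007519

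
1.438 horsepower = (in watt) 1072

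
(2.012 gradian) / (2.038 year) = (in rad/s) 4.917e-10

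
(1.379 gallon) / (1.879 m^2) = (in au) 1.857e-14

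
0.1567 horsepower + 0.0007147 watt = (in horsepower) 0.1567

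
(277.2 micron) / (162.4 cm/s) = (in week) 2.822e-10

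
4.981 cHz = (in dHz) 0.4981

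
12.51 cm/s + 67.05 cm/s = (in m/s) 0.7956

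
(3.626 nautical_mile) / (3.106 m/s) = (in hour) 0.6006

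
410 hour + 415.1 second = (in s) 1.476e+06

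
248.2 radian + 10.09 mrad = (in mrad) 2.482e+05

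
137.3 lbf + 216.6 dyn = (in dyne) 6.107e+07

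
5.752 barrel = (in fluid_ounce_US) 3.092e+04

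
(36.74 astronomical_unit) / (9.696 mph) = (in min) 2.113e+10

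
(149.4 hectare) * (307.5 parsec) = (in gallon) 3.745e+27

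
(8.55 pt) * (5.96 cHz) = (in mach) 5.28e-07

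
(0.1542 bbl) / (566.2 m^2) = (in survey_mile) 2.69e-08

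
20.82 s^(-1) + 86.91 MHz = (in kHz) 8.691e+04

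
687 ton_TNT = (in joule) 2.874e+12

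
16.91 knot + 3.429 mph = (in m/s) 10.23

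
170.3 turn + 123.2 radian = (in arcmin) 4.102e+06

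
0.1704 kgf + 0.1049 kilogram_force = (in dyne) 2.7e+05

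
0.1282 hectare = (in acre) 0.3168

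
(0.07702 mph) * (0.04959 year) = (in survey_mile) 33.46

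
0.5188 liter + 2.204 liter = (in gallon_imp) 0.5989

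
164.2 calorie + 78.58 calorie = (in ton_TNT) 2.428e-07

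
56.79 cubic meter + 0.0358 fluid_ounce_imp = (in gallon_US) 1.5e+04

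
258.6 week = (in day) 1810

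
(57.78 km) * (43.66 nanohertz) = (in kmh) 0.009082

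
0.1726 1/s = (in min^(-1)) 10.36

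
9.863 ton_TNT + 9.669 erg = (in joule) 4.127e+10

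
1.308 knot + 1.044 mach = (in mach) 1.046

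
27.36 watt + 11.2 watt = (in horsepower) 0.05171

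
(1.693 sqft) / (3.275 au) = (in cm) 3.21e-11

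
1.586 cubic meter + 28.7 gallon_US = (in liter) 1695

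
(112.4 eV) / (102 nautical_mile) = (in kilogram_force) 9.721e-24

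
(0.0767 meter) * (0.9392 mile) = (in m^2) 115.9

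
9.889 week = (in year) 0.1897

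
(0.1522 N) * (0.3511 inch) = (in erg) 1.357e+04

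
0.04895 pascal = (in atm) 4.831e-07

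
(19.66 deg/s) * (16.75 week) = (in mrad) 3.476e+09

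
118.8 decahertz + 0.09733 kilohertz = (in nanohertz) 1.285e+12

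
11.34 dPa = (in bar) 1.134e-05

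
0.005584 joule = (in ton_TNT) 1.335e-12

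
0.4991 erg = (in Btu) 4.731e-11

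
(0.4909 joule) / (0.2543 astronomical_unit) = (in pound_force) 2.901e-12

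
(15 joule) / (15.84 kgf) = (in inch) 3.802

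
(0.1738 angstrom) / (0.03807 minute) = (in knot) 1.479e-11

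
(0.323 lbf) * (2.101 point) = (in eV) 6.647e+15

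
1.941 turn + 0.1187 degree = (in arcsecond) 2.516e+06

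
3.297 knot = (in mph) 3.794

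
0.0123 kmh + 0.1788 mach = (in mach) 0.1788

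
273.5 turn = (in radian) 1718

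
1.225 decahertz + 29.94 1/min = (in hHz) 0.1275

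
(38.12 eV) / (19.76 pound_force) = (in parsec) 2.252e-36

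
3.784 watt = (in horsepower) 0.005074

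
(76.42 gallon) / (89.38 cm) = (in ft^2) 3.484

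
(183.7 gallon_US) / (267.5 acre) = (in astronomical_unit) 4.294e-18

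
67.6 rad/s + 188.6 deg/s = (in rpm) 677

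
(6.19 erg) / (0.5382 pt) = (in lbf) 0.0007329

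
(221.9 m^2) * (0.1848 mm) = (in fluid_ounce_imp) 1443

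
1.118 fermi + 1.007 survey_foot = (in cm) 30.69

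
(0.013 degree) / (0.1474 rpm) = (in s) 0.0147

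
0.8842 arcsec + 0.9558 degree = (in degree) 0.956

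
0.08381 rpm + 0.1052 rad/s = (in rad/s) 0.114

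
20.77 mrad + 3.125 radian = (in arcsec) 6.489e+05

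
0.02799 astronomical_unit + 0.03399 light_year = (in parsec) 0.01042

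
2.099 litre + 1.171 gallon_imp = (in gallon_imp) 1.633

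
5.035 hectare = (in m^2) 5.035e+04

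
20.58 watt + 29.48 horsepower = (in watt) 2.2e+04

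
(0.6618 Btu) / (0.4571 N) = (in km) 1.528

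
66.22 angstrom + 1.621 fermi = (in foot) 2.173e-08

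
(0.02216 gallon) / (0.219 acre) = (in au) 6.327e-19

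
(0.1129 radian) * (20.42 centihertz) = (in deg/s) 1.321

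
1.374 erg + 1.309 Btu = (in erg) 1.381e+10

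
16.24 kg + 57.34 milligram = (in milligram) 1.624e+07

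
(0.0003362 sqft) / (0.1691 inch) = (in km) 7.272e-06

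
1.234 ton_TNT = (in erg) 5.163e+16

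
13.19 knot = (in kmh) 24.43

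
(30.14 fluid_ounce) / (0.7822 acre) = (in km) 2.816e-10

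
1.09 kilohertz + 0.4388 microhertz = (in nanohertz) 1.09e+12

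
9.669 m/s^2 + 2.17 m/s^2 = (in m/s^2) 11.84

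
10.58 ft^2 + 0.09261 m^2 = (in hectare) 0.0001076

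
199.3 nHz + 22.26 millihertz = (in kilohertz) 2.226e-05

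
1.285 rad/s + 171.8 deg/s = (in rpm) 40.9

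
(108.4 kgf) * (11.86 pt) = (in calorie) 1.063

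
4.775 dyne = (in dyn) 4.775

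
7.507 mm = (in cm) 0.7507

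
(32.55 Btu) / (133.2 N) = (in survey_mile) 0.1602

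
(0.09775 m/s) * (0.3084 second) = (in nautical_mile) 1.628e-05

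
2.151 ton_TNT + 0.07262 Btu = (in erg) 9e+16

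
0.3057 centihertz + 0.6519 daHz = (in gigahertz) 6.522e-09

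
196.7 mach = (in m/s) 6.698e+04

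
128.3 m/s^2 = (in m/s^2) 128.3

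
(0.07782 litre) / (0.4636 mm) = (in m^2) 0.1679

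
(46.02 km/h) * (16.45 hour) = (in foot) 2.484e+06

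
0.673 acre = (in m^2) 2724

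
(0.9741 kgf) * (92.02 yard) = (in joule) 803.8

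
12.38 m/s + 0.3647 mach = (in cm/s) 1.366e+04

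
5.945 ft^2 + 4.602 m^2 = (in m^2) 5.154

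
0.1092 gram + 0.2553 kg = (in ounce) 9.009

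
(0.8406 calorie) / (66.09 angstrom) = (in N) 5.322e+08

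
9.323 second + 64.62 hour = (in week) 0.3847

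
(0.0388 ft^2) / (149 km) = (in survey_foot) 7.937e-08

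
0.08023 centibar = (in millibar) 0.8023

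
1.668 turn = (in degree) 600.5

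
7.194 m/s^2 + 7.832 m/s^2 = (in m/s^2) 15.03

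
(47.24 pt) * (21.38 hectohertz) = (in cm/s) 3563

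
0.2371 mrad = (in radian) 0.0002371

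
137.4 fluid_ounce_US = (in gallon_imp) 0.8938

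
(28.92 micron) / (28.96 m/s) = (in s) 9.986e-07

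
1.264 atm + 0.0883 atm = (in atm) 1.352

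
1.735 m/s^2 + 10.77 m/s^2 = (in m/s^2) 12.5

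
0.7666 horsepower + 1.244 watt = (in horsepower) 0.7683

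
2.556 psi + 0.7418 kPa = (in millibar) 183.6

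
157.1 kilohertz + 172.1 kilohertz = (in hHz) 3292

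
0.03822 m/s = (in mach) 0.0001122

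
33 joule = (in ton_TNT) 7.887e-09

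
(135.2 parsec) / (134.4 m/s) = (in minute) 5.173e+14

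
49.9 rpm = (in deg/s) 299.4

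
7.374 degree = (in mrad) 128.7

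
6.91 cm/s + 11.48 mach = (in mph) 8744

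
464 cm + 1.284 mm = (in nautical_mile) 0.002506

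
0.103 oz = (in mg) 2920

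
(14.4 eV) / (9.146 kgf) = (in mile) 1.598e-23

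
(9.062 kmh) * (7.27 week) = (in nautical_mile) 5976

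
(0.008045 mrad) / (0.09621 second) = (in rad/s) 8.362e-05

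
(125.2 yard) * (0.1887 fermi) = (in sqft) 2.325e-13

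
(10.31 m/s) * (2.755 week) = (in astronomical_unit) 0.0001148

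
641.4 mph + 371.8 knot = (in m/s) 478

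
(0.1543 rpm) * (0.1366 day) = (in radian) 190.7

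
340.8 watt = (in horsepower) 0.457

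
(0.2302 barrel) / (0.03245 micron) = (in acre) 278.7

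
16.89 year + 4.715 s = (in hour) 1.48e+05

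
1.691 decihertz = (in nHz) 1.691e+08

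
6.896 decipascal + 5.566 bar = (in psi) 80.73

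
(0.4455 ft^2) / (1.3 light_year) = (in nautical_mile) 1.817e-21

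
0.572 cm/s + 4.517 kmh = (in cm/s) 126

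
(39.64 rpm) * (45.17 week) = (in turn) 1.805e+07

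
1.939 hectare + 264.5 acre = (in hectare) 109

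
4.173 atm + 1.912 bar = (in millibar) 6140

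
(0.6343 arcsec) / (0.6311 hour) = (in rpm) 1.293e-08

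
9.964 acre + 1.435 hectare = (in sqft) 5.885e+05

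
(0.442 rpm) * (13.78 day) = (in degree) 3.157e+06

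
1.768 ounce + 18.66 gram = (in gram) 68.78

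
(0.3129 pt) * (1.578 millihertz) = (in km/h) 6.271e-07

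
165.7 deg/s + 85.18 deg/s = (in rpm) 41.81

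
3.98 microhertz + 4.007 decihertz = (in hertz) 0.4007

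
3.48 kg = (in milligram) 3.48e+06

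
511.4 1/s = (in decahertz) 51.14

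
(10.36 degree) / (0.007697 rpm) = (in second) 224.3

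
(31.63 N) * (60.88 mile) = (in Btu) 2937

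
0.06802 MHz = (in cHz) 6.802e+06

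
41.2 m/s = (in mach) 0.121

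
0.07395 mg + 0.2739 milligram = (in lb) 7.669e-07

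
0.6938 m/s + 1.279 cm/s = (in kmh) 2.544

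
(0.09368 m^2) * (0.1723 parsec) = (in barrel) 3.133e+15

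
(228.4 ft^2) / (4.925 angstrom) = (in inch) 1.696e+12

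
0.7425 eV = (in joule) 1.19e-19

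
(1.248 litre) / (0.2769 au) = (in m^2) 3.013e-14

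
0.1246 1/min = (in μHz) 2077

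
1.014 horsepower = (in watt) 756.1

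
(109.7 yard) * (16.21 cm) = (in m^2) 16.26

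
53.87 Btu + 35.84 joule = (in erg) 5.687e+11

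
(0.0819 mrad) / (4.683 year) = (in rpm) 5.296e-12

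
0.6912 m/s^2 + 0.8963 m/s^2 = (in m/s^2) 1.587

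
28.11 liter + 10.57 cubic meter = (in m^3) 10.6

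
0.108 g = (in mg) 108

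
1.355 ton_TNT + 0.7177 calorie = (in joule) 5.669e+09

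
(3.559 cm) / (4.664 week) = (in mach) 3.705e-11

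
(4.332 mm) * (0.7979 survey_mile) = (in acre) 0.001375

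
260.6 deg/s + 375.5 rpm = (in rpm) 418.9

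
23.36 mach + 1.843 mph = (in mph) 1.779e+04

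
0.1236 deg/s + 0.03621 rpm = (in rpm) 0.05681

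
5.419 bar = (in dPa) 5.419e+06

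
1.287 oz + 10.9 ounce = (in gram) 345.5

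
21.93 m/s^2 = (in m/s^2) 21.93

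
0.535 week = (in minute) 5393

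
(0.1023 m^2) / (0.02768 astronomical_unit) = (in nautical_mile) 1.334e-14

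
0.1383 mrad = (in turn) 2.201e-05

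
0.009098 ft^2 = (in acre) 2.089e-07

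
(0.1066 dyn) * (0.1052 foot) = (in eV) 2.133e+11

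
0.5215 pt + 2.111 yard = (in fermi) 1.93e+15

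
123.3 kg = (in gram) 1.233e+05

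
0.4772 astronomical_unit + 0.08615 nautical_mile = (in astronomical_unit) 0.4772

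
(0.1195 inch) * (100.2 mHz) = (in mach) 8.932e-07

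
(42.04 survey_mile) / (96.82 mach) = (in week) 3.393e-06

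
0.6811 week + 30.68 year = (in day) 1.12e+04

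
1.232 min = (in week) 0.0001222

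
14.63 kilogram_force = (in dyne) 1.435e+07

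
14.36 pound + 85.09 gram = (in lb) 14.55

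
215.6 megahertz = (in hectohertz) 2.156e+06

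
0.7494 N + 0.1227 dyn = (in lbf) 0.1685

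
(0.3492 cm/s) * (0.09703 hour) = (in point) 3458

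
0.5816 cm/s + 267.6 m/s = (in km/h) 963.4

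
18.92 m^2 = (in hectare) 0.001892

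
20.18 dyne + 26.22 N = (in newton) 26.22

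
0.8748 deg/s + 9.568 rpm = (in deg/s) 58.28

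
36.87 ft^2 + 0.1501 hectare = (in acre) 0.3718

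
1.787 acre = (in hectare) 0.7232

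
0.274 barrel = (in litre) 43.56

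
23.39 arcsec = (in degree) 0.006497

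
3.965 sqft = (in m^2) 0.3684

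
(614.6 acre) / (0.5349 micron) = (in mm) 4.65e+15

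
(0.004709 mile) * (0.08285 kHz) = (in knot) 1220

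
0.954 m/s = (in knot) 1.854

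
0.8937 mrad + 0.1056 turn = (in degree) 38.07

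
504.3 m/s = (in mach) 1.481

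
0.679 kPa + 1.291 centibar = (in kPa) 1.97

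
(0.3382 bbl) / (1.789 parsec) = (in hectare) 9.74e-23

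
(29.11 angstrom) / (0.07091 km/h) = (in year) 4.686e-15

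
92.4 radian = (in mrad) 9.24e+04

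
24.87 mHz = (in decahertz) 0.002487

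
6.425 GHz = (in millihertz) 6.425e+12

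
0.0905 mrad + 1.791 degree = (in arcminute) 107.8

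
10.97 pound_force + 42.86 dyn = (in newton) 48.8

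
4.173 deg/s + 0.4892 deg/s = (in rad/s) 0.08137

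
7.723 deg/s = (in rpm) 1.287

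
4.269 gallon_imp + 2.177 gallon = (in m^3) 0.02765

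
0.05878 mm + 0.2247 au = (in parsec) 1.089e-06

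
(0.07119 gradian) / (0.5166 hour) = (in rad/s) 6.013e-07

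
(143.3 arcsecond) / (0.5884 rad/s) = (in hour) 3.28e-07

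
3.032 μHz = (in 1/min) 0.0001819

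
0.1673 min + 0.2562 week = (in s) 1.55e+05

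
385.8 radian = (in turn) 61.4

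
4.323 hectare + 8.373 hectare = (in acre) 31.37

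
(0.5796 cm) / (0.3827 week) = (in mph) 5.602e-08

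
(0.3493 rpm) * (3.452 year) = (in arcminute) 1.369e+10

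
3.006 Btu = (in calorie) 758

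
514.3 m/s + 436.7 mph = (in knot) 1379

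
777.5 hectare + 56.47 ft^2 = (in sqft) 8.369e+07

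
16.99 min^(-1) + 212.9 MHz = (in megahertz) 212.9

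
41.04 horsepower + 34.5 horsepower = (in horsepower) 75.54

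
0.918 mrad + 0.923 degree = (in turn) 0.00271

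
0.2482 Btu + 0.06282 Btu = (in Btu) 0.311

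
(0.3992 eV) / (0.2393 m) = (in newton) 2.673e-19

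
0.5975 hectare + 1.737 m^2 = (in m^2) 5977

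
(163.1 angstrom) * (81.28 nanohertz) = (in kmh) 4.772e-15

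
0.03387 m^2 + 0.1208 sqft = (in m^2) 0.04509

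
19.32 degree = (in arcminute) 1159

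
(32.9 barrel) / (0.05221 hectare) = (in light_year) 1.059e-18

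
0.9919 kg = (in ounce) 34.99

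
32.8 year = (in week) 1710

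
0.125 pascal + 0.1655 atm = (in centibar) 16.77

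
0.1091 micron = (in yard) 1.193e-07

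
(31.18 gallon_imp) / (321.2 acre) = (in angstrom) 1090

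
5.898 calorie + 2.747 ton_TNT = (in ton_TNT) 2.747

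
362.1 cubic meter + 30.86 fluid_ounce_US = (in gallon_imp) 7.965e+04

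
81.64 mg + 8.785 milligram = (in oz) 0.00319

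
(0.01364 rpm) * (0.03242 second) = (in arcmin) 0.1592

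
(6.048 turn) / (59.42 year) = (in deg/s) 1.162e-06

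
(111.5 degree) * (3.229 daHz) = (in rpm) 600.1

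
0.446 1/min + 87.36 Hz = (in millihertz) 8.737e+04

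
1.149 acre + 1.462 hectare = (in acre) 4.762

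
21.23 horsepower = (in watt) 1.583e+04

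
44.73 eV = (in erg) 7.167e-11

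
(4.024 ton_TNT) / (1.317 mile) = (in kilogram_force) 8.1e+05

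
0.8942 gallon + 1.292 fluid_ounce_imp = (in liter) 3.422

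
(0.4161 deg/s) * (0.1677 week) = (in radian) 736.6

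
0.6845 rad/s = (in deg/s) 39.22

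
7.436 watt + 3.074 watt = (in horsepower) 0.01409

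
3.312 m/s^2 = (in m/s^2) 3.312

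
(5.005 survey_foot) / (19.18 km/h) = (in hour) 7.954e-05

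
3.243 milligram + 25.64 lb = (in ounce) 410.2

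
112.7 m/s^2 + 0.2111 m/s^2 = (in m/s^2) 112.9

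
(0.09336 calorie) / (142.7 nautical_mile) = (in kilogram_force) 1.507e-07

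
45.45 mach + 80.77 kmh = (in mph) 3.467e+04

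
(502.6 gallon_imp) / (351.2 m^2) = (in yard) 0.007115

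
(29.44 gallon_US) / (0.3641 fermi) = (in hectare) 3.061e+10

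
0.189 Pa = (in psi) 2.741e-05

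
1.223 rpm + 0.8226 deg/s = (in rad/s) 0.1424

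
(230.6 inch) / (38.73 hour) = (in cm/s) 0.004201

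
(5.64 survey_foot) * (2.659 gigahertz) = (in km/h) 1.646e+10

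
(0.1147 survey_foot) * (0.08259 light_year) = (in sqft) 2.94e+14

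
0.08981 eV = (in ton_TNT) 3.439e-30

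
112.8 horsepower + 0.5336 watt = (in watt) 8.412e+04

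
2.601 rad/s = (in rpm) 24.84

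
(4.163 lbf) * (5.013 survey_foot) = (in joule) 28.29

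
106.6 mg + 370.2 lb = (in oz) 5923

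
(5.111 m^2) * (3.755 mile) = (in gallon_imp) 6.794e+06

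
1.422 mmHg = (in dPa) 1896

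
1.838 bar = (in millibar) 1838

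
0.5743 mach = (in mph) 437.4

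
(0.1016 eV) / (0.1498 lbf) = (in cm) 2.443e-18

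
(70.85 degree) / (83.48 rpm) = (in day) 1.637e-06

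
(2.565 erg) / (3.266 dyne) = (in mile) 4.88e-06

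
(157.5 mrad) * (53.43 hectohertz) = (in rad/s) 841.5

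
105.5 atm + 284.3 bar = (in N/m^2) 3.912e+07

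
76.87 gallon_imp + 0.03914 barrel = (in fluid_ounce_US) 1.203e+04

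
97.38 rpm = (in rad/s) 10.2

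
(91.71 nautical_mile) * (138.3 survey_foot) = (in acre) 1769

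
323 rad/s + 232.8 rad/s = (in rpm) 5307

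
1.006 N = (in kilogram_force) 0.1026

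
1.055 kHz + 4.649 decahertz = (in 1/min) 6.609e+04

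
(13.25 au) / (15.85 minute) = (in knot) 4.052e+09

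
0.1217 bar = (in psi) 1.765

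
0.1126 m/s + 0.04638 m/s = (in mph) 0.3556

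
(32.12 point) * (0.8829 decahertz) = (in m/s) 0.1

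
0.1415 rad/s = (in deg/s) 8.107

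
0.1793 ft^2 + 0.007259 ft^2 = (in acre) 4.283e-06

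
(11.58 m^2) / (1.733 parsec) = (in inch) 8.526e-15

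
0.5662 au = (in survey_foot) 2.779e+11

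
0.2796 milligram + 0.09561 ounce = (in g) 2.711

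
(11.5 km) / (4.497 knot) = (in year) 0.0001576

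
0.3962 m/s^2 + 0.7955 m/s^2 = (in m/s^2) 1.192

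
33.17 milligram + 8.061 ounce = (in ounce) 8.062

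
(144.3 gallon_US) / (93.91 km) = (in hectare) 5.817e-10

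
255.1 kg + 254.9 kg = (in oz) 1.799e+04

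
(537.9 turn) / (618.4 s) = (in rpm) 52.19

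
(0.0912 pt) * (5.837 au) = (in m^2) 2.809e+07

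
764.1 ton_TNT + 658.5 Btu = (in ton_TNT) 764.1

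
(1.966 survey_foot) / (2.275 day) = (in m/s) 3.049e-06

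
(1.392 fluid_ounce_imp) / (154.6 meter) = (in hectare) 2.558e-11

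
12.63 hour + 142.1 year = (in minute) 7.469e+07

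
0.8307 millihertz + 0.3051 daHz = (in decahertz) 0.3052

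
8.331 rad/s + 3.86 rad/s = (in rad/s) 12.19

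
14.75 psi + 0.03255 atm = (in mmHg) 787.5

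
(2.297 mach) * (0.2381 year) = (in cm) 5.873e+11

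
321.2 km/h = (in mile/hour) 199.6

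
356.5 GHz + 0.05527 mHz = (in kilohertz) 3.565e+08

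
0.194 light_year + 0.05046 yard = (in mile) 1.14e+12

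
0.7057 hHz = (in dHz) 705.7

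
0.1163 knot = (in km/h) 0.2154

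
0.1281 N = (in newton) 0.1281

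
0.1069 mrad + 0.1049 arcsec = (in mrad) 0.1074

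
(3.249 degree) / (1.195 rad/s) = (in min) 0.0007909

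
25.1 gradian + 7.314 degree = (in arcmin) 1794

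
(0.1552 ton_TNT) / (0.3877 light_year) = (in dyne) 0.0177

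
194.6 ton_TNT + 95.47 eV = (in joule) 8.142e+11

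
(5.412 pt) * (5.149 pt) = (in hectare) 3.468e-10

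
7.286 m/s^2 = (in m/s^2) 7.286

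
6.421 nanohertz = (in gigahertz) 6.421e-18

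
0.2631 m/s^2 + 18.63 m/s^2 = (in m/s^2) 18.89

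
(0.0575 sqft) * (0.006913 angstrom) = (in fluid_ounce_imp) 1.3e-10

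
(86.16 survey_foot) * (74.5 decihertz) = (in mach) 0.5746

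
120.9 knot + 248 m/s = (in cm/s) 3.102e+04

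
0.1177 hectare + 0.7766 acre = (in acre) 1.067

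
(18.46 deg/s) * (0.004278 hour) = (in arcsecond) 1.023e+06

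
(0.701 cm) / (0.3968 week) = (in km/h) 1.052e-07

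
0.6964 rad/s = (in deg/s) 39.9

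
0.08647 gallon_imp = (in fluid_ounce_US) 13.29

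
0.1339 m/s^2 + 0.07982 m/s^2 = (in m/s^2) 0.2137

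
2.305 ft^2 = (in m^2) 0.2141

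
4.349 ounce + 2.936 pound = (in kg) 1.455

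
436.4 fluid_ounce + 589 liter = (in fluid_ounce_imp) 2.118e+04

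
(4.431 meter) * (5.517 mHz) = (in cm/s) 2.445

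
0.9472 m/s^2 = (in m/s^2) 0.9472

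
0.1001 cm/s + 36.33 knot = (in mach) 0.05489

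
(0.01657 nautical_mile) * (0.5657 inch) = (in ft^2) 4.746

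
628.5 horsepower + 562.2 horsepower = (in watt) 8.879e+05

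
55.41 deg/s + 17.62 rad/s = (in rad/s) 18.59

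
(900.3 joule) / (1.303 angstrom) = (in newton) 6.909e+12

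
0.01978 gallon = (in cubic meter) 7.488e-05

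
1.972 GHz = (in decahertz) 1.972e+08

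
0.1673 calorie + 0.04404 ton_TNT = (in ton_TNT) 0.04404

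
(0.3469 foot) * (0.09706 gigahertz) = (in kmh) 3.695e+07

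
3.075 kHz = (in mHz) 3.075e+06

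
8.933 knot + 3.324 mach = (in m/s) 1136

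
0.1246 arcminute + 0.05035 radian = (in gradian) 3.208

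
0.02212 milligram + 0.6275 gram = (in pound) 0.001383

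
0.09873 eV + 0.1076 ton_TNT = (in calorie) 1.076e+08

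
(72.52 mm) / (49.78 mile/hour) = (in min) 5.431e-05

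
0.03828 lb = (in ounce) 0.6125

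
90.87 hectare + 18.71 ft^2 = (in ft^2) 9.781e+06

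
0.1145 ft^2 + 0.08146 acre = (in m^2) 329.7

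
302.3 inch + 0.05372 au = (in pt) 2.278e+13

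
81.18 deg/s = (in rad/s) 1.417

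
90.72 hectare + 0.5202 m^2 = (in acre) 224.2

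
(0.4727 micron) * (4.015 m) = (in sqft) 2.043e-05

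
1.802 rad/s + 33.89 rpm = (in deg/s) 306.6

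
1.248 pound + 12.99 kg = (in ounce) 478.2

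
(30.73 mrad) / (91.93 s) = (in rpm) 0.003192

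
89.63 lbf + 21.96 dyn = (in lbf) 89.63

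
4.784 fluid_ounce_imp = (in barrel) 0.000855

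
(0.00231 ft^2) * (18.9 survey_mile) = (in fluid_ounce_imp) 2.297e+05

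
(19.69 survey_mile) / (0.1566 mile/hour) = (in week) 0.7484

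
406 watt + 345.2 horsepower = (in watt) 2.578e+05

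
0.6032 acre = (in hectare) 0.2441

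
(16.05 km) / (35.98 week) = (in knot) 0.001434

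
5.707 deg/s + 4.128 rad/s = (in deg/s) 242.2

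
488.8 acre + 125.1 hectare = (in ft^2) 3.476e+07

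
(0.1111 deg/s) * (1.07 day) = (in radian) 179.3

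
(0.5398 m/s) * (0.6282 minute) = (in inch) 801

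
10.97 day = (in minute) 1.58e+04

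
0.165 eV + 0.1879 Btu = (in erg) 1.982e+09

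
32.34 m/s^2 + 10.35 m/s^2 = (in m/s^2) 42.69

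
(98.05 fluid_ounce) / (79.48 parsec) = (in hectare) 1.182e-25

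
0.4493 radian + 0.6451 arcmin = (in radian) 0.4495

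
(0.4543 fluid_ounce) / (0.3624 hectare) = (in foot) 1.216e-08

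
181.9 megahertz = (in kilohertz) 1.819e+05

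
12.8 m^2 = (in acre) 0.003163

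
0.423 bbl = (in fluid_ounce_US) 2274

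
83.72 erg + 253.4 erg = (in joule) 3.371e-05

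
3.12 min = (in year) 5.936e-06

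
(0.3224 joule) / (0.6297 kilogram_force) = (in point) 148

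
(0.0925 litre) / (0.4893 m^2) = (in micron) 189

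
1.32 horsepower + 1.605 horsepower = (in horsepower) 2.925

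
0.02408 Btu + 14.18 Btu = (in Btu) 14.2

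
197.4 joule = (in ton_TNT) 4.718e-08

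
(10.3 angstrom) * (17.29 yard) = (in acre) 4.024e-12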